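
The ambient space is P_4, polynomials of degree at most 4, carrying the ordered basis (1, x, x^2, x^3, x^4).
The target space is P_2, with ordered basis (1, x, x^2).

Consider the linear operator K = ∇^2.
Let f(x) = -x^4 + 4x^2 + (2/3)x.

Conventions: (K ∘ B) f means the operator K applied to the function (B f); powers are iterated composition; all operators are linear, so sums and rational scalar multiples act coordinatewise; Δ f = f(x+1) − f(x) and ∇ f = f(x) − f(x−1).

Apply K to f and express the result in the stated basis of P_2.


the image equals g(x) = -12x^2 + 24x - 6

∇ f = -4x^3 + 6x^2 + 4x - 7/3
∇ ∇ f = -12x^2 + 24x - 6


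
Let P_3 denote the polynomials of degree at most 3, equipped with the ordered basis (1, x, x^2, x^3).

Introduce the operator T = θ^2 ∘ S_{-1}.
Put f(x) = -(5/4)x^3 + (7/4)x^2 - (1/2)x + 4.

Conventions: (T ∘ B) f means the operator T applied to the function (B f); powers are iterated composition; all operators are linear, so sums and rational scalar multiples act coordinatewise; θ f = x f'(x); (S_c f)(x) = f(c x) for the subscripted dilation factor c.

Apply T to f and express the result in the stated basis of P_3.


S_{-1} f = (5/4)x^3 + (7/4)x^2 + (1/2)x + 4
θ S_{-1} f = (15/4)x^3 + (7/2)x^2 + (1/2)x
θ θ S_{-1} f = (45/4)x^3 + 7x^2 + (1/2)x

the image equals g(x) = (45/4)x^3 + 7x^2 + (1/2)x


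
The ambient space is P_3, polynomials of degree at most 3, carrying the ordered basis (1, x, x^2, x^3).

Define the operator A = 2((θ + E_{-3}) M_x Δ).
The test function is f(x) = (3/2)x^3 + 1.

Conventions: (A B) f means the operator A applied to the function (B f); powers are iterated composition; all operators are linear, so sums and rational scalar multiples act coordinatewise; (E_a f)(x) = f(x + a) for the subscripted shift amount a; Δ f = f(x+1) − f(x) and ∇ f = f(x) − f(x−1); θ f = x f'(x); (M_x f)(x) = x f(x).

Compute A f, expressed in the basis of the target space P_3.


Δ f = (9/2)x^2 + (9/2)x + 3/2
M_x Δ f = (9/2)x^3 + (9/2)x^2 + (3/2)x
θ M_x Δ f = (27/2)x^3 + 9x^2 + (3/2)x
E_{-3} M_x Δ f = (9/2)x^3 - 36x^2 + 96x - 171/2
(θ + E_{-3}) M_x Δ f = 18x^3 - 27x^2 + (195/2)x - 171/2
(2((θ + E_{-3}) M_x Δ)) f = 36x^3 - 54x^2 + 195x - 171

g(x) = 36x^3 - 54x^2 + 195x - 171


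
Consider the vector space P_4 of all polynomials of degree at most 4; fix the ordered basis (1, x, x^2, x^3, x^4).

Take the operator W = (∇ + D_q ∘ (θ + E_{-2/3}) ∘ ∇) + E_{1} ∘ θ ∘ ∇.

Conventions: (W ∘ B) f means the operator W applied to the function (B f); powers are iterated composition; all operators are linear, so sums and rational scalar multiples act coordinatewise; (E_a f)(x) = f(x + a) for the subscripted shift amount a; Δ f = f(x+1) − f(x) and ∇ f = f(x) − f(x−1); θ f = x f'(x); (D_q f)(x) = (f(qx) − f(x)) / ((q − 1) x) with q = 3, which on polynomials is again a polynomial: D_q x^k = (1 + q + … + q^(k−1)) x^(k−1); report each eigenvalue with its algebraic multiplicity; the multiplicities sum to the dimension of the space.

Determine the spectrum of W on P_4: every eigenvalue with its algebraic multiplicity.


image of 1: 0
image of x: 1
image of x^2: 4x + 5
image of x^3: 9x^2 + 42x - 6
image of x^4: 16x^3 + 226x^2 - 84x + 73/3
the matrix is upper triangular; its diagonal is (0, 0, 0, 0, 0)
for a triangular matrix the eigenvalues are the diagonal entries, with algebraic multiplicity their repetition count

λ = 0 (multiplicity 5)


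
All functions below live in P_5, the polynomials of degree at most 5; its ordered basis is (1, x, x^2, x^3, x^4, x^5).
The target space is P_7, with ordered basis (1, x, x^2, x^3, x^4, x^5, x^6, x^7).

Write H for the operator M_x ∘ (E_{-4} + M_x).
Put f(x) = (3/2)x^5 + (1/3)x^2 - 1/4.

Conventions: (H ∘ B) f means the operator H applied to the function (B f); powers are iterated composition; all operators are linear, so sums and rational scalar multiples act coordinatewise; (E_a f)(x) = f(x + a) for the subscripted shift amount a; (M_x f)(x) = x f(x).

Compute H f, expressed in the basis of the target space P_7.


E_{-4} f = (3/2)x^5 - 30x^4 + 240x^3 - (2879/3)x^2 + (5752/3)x - 18371/12
M_x f = (3/2)x^6 + (1/3)x^3 - (1/4)x
(E_{-4} + M_x) f = (3/2)x^6 + (3/2)x^5 - 30x^4 + (721/3)x^3 - (2879/3)x^2 + (23005/12)x - 18371/12
M_x (E_{-4} + M_x) f = (3/2)x^7 + (3/2)x^6 - 30x^5 + (721/3)x^4 - (2879/3)x^3 + (23005/12)x^2 - (18371/12)x

the image equals g(x) = (3/2)x^7 + (3/2)x^6 - 30x^5 + (721/3)x^4 - (2879/3)x^3 + (23005/12)x^2 - (18371/12)x


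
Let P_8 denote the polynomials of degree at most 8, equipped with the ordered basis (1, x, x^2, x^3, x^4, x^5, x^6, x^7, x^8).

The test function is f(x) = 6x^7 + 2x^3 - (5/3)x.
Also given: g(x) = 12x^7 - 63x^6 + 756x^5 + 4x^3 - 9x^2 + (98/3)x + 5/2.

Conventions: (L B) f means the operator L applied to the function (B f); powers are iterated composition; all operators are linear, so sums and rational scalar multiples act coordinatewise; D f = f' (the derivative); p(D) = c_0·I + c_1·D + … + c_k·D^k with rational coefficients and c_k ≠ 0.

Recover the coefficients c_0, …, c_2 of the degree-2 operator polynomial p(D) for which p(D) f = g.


D^0 f = 6x^7 + 2x^3 - (5/3)x
D^1 f = 42x^6 + 6x^2 - 5/3
D^2 f = 252x^5 + 12x
matching coefficients of g against c_0 f + c_1 Df + … from the top degree down determines the c_i
solution: c_0 = 2, c_1 = -3/2, c_2 = 3

p(D) = 2·I − (3/2)·D + 3·D^2, i.e. c_0 = 2, c_1 = -3/2, c_2 = 3


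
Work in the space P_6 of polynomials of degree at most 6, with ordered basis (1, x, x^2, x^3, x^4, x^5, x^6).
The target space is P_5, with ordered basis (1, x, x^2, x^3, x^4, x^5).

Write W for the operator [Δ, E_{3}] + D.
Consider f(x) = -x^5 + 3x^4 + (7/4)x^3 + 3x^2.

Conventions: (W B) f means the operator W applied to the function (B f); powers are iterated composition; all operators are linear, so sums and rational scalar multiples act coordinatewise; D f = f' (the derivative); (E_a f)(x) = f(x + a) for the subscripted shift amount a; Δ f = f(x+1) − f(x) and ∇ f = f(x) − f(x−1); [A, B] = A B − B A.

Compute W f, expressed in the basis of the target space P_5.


E_{3} f = -x^5 - 12x^4 - (209/4)x^3 - (357/4)x^2 - (63/4)x + 297/4
Δ E_{3} f = -5x^4 - 58x^3 - (955/4)x^2 - (1553/4)x - 681/4
Δ f = -5x^4 + 2x^3 + (53/4)x^2 + (73/4)x + 27/4
E_{3} Δ f = -5x^4 - 58x^3 - (955/4)x^2 - (1553/4)x - 681/4
[Δ, E_{3}] f = 0
D f = -5x^4 + 12x^3 + (21/4)x^2 + 6x
([Δ, E_{3}] + D) f = -5x^4 + 12x^3 + (21/4)x^2 + 6x

g(x) = -5x^4 + 12x^3 + (21/4)x^2 + 6x


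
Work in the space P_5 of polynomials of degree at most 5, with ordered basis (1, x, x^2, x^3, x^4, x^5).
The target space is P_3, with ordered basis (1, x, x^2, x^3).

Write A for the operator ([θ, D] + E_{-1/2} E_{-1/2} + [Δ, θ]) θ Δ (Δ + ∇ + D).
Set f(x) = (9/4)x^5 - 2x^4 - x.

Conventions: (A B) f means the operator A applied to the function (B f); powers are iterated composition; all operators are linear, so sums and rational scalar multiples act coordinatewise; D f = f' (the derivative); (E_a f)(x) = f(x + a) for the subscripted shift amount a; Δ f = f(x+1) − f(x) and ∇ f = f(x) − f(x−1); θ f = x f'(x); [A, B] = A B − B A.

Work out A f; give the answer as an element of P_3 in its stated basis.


the image equals g(x) = 405x^3 - 954x^2 + 3276x + 1440

Δ f = (45/4)x^4 + (29/2)x^3 + (21/2)x^2 + (13/4)x - 3/4
∇ f = (45/4)x^4 - (61/2)x^3 + (69/2)x^2 - (77/4)x + 13/4
D f = (45/4)x^4 - 8x^3 - 1
(Δ + ∇ + D) f = (135/4)x^4 - 24x^3 + 45x^2 - 16x + 3/2
Δ (Δ + ∇ + D) f = 135x^3 + (261/2)x^2 + 153x + 155/4
θ Δ (Δ + ∇ + D) f = 405x^3 + 261x^2 + 153x
D (θ Δ (Δ + ∇ + D)) f = 1215x^2 + 522x + 153
θ D (θ Δ (Δ + ∇ + D)) f = 2430x^2 + 522x
θ (θ Δ (Δ + ∇ + D)) f = 1215x^3 + 522x^2 + 153x
D θ (θ Δ (Δ + ∇ + D)) f = 3645x^2 + 1044x + 153
[θ, D] (θ Δ (Δ + ∇ + D)) f = -1215x^2 - 522x - 153
E_{-1/2} (θ Δ (Δ + ∇ + D)) f = 405x^3 - (693/2)x^2 + (783/4)x - 495/8
E_{-1/2} E_{-1/2} (θ Δ (Δ + ∇ + D)) f = 405x^3 - 954x^2 + 846x - 297
θ (θ Δ (Δ + ∇ + D)) f = 1215x^3 + 522x^2 + 153x
Δ θ (θ Δ (Δ + ∇ + D)) f = 3645x^2 + 4689x + 1890
Δ (θ Δ (Δ + ∇ + D)) f = 1215x^2 + 1737x + 819
θ Δ (θ Δ (Δ + ∇ + D)) f = 2430x^2 + 1737x
[Δ, θ] (θ Δ (Δ + ∇ + D)) f = 1215x^2 + 2952x + 1890
([θ, D] + E_{-1/2} E_{-1/2} + [Δ, θ]) (θ Δ (Δ + ∇ + D)) f = 405x^3 - 954x^2 + 3276x + 1440


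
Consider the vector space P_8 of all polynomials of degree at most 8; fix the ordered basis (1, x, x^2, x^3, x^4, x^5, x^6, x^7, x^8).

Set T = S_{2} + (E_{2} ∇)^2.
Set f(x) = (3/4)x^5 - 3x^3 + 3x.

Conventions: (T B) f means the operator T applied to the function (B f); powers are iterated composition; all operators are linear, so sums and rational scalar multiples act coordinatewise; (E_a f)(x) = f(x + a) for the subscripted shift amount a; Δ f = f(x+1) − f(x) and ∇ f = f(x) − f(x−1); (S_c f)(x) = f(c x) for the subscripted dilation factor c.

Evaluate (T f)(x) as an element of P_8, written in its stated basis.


the image equals g(x) = 24x^5 - 9x^3 + 135x^2 + (801/2)x + 747/2

S_{2} f = 24x^5 - 24x^3 + 6x
∇ f = (15/4)x^4 - (15/2)x^3 - (3/2)x^2 + (21/4)x + 3/4
E_{2} ∇ f = (15/4)x^4 + (45/2)x^3 + (87/2)x^2 + (117/4)x + 21/4
∇ (E_{2} ∇) f = 15x^3 + 45x^2 + (69/2)x + 9/2
E_{2} ∇ (E_{2} ∇) f = 15x^3 + 135x^2 + (789/2)x + 747/2
(S_{2} + (E_{2} ∇)^2) f = 24x^5 - 9x^3 + 135x^2 + (801/2)x + 747/2


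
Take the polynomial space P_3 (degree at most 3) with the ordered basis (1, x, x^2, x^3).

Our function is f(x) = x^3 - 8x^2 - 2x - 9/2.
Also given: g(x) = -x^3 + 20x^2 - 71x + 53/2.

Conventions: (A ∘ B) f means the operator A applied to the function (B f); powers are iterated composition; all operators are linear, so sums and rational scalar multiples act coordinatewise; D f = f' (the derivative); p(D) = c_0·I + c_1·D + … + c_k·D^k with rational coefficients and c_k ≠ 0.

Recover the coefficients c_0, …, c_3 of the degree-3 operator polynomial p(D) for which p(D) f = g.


p(D) = -I + 4·D − (3/2)·D^2 + D^3, i.e. c_0 = -1, c_1 = 4, c_2 = -3/2, c_3 = 1

D^0 f = x^3 - 8x^2 - 2x - 9/2
D^1 f = 3x^2 - 16x - 2
D^2 f = 6x - 16
D^3 f = 6
matching coefficients of g against c_0 f + c_1 Df + … from the top degree down determines the c_i
solution: c_0 = -1, c_1 = 4, c_2 = -3/2, c_3 = 1


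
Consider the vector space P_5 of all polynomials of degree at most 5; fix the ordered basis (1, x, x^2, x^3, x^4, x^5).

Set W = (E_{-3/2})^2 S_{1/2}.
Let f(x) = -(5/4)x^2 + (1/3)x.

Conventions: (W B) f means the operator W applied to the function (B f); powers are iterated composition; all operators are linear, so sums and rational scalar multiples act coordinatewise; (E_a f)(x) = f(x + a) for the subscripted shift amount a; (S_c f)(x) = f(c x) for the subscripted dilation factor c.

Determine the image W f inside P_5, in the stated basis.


S_{1/2} f = -(5/16)x^2 + (1/6)x
E_{-3/2} S_{1/2} f = -(5/16)x^2 + (53/48)x - 61/64
E_{-3/2} E_{-3/2} S_{1/2} f = -(5/16)x^2 + (49/24)x - 53/16

the image equals g(x) = -(5/16)x^2 + (49/24)x - 53/16


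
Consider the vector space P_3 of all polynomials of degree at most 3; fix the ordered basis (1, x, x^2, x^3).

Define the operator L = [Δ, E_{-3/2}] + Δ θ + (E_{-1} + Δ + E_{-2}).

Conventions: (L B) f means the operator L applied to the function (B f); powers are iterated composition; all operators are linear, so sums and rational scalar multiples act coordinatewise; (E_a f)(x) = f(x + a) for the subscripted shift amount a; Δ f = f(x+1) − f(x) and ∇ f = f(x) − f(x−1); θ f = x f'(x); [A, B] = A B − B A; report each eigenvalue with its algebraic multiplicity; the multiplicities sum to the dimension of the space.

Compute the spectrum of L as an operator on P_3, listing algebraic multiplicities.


image of 1: 2
image of x: 2x - 1
image of x^2: 2x^2 + 8
image of x^3: 2x^3 + 3x^2 + 27x - 5
the matrix is upper triangular; its diagonal is (2, 2, 2, 2)
for a triangular matrix the eigenvalues are the diagonal entries, with algebraic multiplicity their repetition count

λ = 2 (multiplicity 4)


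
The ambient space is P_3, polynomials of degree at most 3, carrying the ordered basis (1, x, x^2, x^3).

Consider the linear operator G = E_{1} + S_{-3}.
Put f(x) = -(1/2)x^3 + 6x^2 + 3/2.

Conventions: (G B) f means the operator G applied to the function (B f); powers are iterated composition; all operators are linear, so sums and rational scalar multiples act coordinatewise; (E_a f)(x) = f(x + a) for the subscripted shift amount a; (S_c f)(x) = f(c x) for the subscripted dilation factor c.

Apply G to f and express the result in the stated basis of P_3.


E_{1} f = -(1/2)x^3 + (9/2)x^2 + (21/2)x + 7
S_{-3} f = (27/2)x^3 + 54x^2 + 3/2
(E_{1} + S_{-3}) f = 13x^3 + (117/2)x^2 + (21/2)x + 17/2

g(x) = 13x^3 + (117/2)x^2 + (21/2)x + 17/2


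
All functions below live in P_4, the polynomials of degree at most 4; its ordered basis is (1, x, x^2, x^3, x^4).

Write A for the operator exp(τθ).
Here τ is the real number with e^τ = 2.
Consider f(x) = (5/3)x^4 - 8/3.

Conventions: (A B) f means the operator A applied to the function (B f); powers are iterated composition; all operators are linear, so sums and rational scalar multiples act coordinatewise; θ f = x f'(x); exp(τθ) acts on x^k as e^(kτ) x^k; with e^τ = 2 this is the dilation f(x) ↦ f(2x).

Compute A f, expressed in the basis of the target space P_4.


exp(τθ) x^k = e^(kτ) x^k; with e^τ = 2 this sends x^k to 2^k x^k
x^4 ↦ 16 x^4
applying this coordinatewise to f: exp(τθ) f = (80/3)x^4 - 8/3

g(x) = (80/3)x^4 - 8/3


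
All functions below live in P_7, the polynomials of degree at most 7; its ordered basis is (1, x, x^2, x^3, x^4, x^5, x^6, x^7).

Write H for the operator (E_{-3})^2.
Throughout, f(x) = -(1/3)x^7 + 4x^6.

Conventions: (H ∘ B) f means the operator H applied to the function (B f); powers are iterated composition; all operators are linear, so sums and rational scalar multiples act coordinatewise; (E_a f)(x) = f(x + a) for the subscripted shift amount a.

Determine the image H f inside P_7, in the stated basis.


E_{-3} f = -(1/3)x^7 + 11x^6 - 135x^5 + 855x^4 - 3105x^3 + 6561x^2 - 7533x + 3645
E_{-3} E_{-3} f = -(1/3)x^7 + 18x^6 - 396x^5 + 4680x^4 - 32400x^3 + 132192x^2 - 295488x + 279936

g(x) = -(1/3)x^7 + 18x^6 - 396x^5 + 4680x^4 - 32400x^3 + 132192x^2 - 295488x + 279936


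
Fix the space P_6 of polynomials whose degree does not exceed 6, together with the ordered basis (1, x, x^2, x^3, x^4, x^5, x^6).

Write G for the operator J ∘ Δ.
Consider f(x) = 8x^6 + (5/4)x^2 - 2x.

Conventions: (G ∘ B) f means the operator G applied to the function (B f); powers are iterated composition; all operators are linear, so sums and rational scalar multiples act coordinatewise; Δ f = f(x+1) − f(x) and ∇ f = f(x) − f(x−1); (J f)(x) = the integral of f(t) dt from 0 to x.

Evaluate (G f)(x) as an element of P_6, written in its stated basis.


the image equals g(x) = 8x^6 + 24x^5 + 40x^4 + 40x^3 + (101/4)x^2 + (29/4)x

Δ f = 48x^5 + 120x^4 + 160x^3 + 120x^2 + (101/2)x + 29/4
J Δ f = 8x^6 + 24x^5 + 40x^4 + 40x^3 + (101/4)x^2 + (29/4)x


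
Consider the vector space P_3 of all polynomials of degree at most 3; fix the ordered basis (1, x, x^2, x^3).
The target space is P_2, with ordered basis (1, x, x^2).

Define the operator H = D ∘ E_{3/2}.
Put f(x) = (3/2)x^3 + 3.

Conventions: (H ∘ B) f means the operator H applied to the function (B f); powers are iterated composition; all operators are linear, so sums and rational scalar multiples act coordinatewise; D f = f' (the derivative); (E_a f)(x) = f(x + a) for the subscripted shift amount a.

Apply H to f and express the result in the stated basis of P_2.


E_{3/2} f = (3/2)x^3 + (27/4)x^2 + (81/8)x + 129/16
D E_{3/2} f = (9/2)x^2 + (27/2)x + 81/8

g(x) = (9/2)x^2 + (27/2)x + 81/8


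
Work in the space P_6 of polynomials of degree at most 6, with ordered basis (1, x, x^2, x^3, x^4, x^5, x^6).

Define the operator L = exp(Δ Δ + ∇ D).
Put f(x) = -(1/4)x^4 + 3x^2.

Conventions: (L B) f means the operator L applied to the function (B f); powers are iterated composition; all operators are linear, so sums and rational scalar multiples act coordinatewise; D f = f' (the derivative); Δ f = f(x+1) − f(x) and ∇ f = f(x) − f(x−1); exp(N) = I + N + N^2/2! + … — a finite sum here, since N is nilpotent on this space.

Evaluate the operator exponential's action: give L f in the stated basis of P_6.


the image equals g(x) = -(1/4)x^4 - 3x^2 - 3x - 9/2

order-1 term: -6x^2 - 3x + 15/2
order-2 term: -12
the series for exp(Δ Δ + ∇ D) f terminates at order 2
exp(Δ Δ + ∇ D) f = -(1/4)x^4 - 3x^2 - 3x - 9/2


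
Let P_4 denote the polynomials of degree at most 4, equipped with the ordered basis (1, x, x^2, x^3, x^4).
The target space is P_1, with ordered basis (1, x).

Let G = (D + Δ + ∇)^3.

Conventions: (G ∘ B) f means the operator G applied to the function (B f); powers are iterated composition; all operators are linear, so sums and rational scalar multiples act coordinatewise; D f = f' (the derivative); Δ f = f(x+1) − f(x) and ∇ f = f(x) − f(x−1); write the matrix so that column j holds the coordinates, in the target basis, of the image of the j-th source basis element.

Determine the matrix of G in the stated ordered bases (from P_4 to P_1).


image of 1: 0
image of x: 0
image of x^2: 0
image of x^3: 162
image of x^4: 648x
each image's coordinates form column j of the matrix

the matrix is [[0, 0, 0, 162, 0]; [0, 0, 0, 0, 648]] (rows listed top to bottom)


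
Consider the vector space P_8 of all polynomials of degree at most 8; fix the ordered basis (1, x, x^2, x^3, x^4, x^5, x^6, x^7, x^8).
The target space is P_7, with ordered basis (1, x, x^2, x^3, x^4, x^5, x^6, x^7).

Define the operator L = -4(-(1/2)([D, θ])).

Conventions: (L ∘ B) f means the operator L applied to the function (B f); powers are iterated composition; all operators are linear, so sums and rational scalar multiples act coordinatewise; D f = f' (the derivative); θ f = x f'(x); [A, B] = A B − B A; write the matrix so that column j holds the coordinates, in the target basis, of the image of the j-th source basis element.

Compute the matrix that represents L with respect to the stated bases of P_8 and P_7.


image of 1: 0
image of x: 2
image of x^2: 4x
image of x^3: 6x^2
image of x^4: 8x^3
image of x^5: 10x^4
image of x^6: 12x^5
image of x^7: 14x^6
image of x^8: 16x^7
each image's coordinates form column j of the matrix

the matrix is [[0, 2, 0, 0, 0, 0, 0, 0, 0]; [0, 0, 4, 0, 0, 0, 0, 0, 0]; [0, 0, 0, 6, 0, 0, 0, 0, 0]; [0, 0, 0, 0, 8, 0, 0, 0, 0]; [0, 0, 0, 0, 0, 10, 0, 0, 0]; [0, 0, 0, 0, 0, 0, 12, 0, 0]; [0, 0, 0, 0, 0, 0, 0, 14, 0]; [0, 0, 0, 0, 0, 0, 0, 0, 16]] (rows listed top to bottom)


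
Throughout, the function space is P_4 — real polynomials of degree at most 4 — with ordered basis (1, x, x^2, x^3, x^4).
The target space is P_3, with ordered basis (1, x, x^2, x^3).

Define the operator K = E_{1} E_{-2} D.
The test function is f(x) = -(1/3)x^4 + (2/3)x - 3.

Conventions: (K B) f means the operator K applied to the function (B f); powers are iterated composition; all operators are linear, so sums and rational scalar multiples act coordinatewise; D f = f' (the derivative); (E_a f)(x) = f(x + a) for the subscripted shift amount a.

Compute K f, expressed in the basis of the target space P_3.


the result is g(x) = -(4/3)x^3 + 4x^2 - 4x + 2

D f = -(4/3)x^3 + 2/3
E_{-2} D f = -(4/3)x^3 + 8x^2 - 16x + 34/3
E_{1} E_{-2} D f = -(4/3)x^3 + 4x^2 - 4x + 2


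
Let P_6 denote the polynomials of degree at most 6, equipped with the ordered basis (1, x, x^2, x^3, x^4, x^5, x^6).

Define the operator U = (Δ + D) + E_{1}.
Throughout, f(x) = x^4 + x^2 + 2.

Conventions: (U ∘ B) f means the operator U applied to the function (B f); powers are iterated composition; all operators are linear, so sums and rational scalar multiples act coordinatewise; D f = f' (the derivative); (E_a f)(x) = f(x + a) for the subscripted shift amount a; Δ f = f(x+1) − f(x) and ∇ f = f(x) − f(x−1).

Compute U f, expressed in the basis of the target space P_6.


Δ f = 4x^3 + 6x^2 + 6x + 2
D f = 4x^3 + 2x
(Δ + D) f = 8x^3 + 6x^2 + 8x + 2
E_{1} f = x^4 + 4x^3 + 7x^2 + 6x + 4
((Δ + D) + E_{1}) f = x^4 + 12x^3 + 13x^2 + 14x + 6

g(x) = x^4 + 12x^3 + 13x^2 + 14x + 6


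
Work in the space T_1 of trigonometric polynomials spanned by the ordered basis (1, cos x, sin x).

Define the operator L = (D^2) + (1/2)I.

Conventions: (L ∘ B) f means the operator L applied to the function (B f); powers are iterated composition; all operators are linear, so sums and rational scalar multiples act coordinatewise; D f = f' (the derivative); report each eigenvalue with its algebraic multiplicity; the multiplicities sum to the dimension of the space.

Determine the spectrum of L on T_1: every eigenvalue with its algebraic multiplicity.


λ = -1/2 (multiplicity 2), λ = 1/2 (multiplicity 1)

image of 1: 1/2
image of cos x: -(1/2)cos x
image of sin x: -(1/2)sin x
the matrix is diagonal; its diagonal is (1/2, -1/2, -1/2)
for a triangular matrix the eigenvalues are the diagonal entries, with algebraic multiplicity their repetition count


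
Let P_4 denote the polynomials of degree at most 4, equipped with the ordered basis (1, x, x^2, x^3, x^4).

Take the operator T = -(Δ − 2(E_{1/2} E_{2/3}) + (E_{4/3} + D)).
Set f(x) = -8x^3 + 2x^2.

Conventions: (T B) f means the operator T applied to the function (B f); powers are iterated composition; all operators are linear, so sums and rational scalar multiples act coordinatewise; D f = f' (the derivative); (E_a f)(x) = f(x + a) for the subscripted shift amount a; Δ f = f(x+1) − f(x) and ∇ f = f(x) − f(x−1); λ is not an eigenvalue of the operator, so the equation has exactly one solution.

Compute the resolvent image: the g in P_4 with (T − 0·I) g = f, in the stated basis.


write g with unknown coordinates in the stated basis and equate coefficients in (T − 0·I) g = f
solving from the highest basis element down gives g = -8x^3 - 22x^2 - (136/3)x - 433/9
check: T g = -8x^3 + 2x^2
so T g − 0·g = -8x^3 + 2x^2 = f ✓

g(x) = -8x^3 - 22x^2 - (136/3)x - 433/9


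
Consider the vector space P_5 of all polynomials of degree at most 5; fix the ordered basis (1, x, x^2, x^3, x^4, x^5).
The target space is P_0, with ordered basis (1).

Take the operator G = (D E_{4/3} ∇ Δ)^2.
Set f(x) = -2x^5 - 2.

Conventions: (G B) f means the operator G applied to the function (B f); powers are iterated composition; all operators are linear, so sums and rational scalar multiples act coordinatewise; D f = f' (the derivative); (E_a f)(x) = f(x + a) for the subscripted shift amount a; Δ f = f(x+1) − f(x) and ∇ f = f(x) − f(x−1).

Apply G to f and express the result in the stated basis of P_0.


the result is g(x) = 0

Δ f = -10x^4 - 20x^3 - 20x^2 - 10x - 2
∇ Δ f = -40x^3 - 20x
E_{4/3} ∇ Δ f = -40x^3 - 160x^2 - (700/3)x - 3280/27
D E_{4/3} ∇ Δ f = -120x^2 - 320x - 700/3
Δ (D E_{4/3} ∇ Δ) f = -240x - 440
∇ Δ (D E_{4/3} ∇ Δ) f = -240
E_{4/3} ∇ Δ (D E_{4/3} ∇ Δ) f = -240
D E_{4/3} ∇ Δ (D E_{4/3} ∇ Δ) f = 0


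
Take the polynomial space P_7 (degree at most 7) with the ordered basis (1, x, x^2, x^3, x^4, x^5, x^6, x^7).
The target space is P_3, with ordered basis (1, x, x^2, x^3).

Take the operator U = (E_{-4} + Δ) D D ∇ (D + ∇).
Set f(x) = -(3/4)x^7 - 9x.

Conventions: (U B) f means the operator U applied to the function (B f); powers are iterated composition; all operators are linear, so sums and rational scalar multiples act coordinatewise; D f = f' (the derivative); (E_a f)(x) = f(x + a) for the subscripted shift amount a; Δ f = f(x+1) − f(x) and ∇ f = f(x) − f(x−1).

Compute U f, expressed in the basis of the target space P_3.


g(x) = -1260x^3 + 14175x^2 - 84105x + 274365/2

D f = -(21/4)x^6 - 9
∇ f = -(21/4)x^6 + (63/4)x^5 - (105/4)x^4 + (105/4)x^3 - (63/4)x^2 + (21/4)x - 39/4
(D + ∇) f = -(21/2)x^6 + (63/4)x^5 - (105/4)x^4 + (105/4)x^3 - (63/4)x^2 + (21/4)x - 75/4
∇ (D + ∇) f = -63x^5 + (945/4)x^4 - (945/2)x^3 + (2205/4)x^2 - 357x + 399/4
D ∇ (D + ∇) f = -315x^4 + 945x^3 - (2835/2)x^2 + (2205/2)x - 357
D D ∇ (D + ∇) f = -1260x^3 + 2835x^2 - 2835x + 2205/2
E_{-4} (D D ∇) (D + ∇) f = -1260x^3 + 17955x^2 - 85995x + 276885/2
Δ (D D ∇) (D + ∇) f = -3780x^2 + 1890x - 1260
(E_{-4} + Δ) (D D ∇) (D + ∇) f = -1260x^3 + 14175x^2 - 84105x + 274365/2


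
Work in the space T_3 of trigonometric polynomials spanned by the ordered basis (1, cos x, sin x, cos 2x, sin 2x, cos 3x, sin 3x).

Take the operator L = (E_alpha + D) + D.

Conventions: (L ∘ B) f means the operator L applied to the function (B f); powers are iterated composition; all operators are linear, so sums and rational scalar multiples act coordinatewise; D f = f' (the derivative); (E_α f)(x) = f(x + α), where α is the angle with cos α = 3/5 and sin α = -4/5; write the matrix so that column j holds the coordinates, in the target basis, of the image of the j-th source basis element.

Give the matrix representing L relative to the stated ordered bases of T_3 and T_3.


the matrix is [[1, 0, 0, 0, 0, 0, 0]; [0, 3/5, 6/5, 0, 0, 0, 0]; [0, -6/5, 3/5, 0, 0, 0, 0]; [0, 0, 0, -7/25, 76/25, 0, 0]; [0, 0, 0, -76/25, -7/25, 0, 0]; [0, 0, 0, 0, 0, -117/125, 706/125]; [0, 0, 0, 0, 0, -706/125, -117/125]] (rows listed top to bottom)

image of 1: 1
image of cos x: (3/5)cos x - (6/5)sin x
image of sin x: (6/5)cos x + (3/5)sin x
image of cos 2x: -(7/25)cos 2x - (76/25)sin 2x
image of sin 2x: (76/25)cos 2x - (7/25)sin 2x
image of cos 3x: -(117/125)cos 3x - (706/125)sin 3x
image of sin 3x: (706/125)cos 3x - (117/125)sin 3x
each image's coordinates form column j of the matrix


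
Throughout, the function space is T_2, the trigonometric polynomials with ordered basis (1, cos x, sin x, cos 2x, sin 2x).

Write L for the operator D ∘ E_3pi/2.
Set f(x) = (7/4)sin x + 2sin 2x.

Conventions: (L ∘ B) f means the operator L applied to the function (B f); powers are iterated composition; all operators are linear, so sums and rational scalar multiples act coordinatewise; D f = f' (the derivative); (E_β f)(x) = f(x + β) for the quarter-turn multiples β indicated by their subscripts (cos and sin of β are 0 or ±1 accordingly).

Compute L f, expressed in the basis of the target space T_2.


g(x) = (7/4)sin x - 4cos 2x

E_3pi/2 f = -(7/4)cos x - 2sin 2x
D E_3pi/2 f = (7/4)sin x - 4cos 2x


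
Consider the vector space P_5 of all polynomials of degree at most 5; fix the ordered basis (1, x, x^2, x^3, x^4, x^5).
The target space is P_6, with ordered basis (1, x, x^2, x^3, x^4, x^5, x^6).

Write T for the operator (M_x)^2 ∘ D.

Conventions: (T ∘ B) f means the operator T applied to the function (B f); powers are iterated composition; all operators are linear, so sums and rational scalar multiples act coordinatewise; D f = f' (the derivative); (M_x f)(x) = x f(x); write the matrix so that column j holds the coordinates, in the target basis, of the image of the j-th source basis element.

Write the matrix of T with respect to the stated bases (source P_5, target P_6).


the matrix is [[0, 0, 0, 0, 0, 0]; [0, 0, 0, 0, 0, 0]; [0, 1, 0, 0, 0, 0]; [0, 0, 2, 0, 0, 0]; [0, 0, 0, 3, 0, 0]; [0, 0, 0, 0, 4, 0]; [0, 0, 0, 0, 0, 5]] (rows listed top to bottom)

image of 1: 0
image of x: x^2
image of x^2: 2x^3
image of x^3: 3x^4
image of x^4: 4x^5
image of x^5: 5x^6
each image's coordinates form column j of the matrix


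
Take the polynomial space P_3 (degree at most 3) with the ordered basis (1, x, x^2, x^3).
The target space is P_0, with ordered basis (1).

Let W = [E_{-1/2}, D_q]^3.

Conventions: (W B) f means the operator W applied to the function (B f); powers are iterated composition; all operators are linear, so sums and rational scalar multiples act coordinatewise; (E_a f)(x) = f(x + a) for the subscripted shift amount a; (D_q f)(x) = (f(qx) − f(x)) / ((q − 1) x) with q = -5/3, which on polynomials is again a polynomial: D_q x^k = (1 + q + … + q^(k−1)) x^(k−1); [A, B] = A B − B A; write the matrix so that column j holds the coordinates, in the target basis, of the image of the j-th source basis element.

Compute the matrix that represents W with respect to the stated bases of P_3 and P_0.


image of 1: 0
image of x: 0
image of x^2: 0
image of x^3: 0
each image's coordinates form column j of the matrix

the matrix is [[0, 0, 0, 0]] (rows listed top to bottom)


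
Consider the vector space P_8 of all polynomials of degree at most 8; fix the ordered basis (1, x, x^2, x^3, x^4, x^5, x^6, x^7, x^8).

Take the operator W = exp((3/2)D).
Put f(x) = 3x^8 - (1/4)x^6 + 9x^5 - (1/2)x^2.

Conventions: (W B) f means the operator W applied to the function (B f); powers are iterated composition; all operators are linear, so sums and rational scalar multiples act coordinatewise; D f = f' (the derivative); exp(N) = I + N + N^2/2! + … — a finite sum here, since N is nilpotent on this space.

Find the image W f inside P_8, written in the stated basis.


the result is g(x) = 3x^8 + 36x^7 + (755/4)x^6 + (2295/4)x^5 + (17955/16)x^4 + (11691/8)x^3 + (79429/64)x^2 + (39999/64)x + 18081/128

order-1 term: 36x^7 - (9/4)x^5 + (135/2)x^4 - (3/2)x
order-2 term: 189x^6 - (135/16)x^4 + (405/2)x^3 - 9/8
order-3 term: 567x^5 - (135/8)x^3 + (1215/4)x^2
order-4 term: (8505/8)x^4 - (1215/64)x^2 + (3645/16)x
order-5 term: (5103/4)x^3 - (729/64)x + 2187/32
order-6 term: (15309/16)x^2 - 729/256
order-7 term: (6561/16)x
order-8 term: 19683/256
the series for exp((3/2)D) f terminates at order 8
exp((3/2)D) f = 3x^8 + 36x^7 + (755/4)x^6 + (2295/4)x^5 + (17955/16)x^4 + (11691/8)x^3 + (79429/64)x^2 + (39999/64)x + 18081/128


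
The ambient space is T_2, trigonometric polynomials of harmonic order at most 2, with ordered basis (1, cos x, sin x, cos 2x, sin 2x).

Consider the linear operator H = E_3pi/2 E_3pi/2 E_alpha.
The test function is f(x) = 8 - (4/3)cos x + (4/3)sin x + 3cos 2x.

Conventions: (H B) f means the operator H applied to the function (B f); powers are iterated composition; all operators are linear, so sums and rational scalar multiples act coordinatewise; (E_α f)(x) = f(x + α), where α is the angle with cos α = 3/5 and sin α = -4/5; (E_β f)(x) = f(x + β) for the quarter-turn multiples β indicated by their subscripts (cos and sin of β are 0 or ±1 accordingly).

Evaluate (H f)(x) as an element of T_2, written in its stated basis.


E_alpha f = 8 - (28/15)cos x - (4/15)sin x - (21/25)cos 2x + (72/25)sin 2x
E_3pi/2 E_alpha f = 8 + (4/15)cos x - (28/15)sin x + (21/25)cos 2x - (72/25)sin 2x
E_3pi/2 E_3pi/2 E_alpha f = 8 + (28/15)cos x + (4/15)sin x - (21/25)cos 2x + (72/25)sin 2x

g(x) = 8 + (28/15)cos x + (4/15)sin x - (21/25)cos 2x + (72/25)sin 2x


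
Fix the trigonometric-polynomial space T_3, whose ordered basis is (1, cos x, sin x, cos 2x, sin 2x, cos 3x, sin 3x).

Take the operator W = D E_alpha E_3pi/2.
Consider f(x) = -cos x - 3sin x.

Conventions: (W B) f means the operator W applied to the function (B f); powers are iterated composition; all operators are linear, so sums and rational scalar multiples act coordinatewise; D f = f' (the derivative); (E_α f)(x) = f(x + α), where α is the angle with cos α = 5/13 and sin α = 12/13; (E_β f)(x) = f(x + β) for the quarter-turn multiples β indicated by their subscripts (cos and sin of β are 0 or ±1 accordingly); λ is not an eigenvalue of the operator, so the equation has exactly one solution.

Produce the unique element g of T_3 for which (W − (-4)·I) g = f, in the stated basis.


write g with unknown coordinates in the stated basis and equate coefficients in (W − (-4)·I) g = f
solving from the highest basis element down gives g = -(7/87)cos x - (61/87)sin x
check: W g = -(59/87)cos x - (17/87)sin x
so W g − (-4)·g = -cos x - 3sin x = f ✓

the result is g(x) = -(7/87)cos x - (61/87)sin x


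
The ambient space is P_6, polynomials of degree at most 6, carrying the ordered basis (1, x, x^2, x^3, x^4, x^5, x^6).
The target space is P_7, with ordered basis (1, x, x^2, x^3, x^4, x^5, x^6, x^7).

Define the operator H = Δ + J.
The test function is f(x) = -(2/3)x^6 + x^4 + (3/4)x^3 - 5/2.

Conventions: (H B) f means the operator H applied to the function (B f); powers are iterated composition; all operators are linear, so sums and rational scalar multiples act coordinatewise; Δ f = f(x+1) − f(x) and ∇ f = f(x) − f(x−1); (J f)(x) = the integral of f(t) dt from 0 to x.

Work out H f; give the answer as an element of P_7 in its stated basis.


the result is g(x) = -(2/21)x^7 - (19/5)x^5 - (157/16)x^4 - (28/3)x^3 - (7/4)x^2 - (1/4)x + 13/12

Δ f = -4x^5 - 10x^4 - (28/3)x^3 - (7/4)x^2 + (9/4)x + 13/12
J f = -(2/21)x^7 + (1/5)x^5 + (3/16)x^4 - (5/2)x
(Δ + J) f = -(2/21)x^7 - (19/5)x^5 - (157/16)x^4 - (28/3)x^3 - (7/4)x^2 - (1/4)x + 13/12


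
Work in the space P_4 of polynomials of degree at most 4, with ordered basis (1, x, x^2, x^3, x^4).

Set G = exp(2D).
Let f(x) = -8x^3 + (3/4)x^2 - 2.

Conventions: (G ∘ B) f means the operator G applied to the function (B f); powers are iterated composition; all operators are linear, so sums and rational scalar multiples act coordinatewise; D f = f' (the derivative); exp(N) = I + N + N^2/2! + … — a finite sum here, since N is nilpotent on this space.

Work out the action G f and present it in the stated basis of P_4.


order-1 term: -48x^2 + 3x
order-2 term: -96x + 3
order-3 term: -64
the series for exp(2D) f terminates at order 3
exp(2D) f = -8x^3 - (189/4)x^2 - 93x - 63

the result is g(x) = -8x^3 - (189/4)x^2 - 93x - 63


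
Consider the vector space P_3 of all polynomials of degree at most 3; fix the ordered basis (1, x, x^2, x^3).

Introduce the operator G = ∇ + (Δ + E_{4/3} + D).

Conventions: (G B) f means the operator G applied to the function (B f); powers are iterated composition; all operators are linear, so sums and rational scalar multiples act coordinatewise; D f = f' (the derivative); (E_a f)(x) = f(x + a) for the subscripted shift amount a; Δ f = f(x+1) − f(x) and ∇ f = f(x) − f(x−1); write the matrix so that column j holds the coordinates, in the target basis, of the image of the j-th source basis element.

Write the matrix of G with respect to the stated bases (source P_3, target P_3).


the matrix is [[1, 13/3, 16/9, 118/27]; [0, 1, 26/3, 16/3]; [0, 0, 1, 13]; [0, 0, 0, 1]] (rows listed top to bottom)

image of 1: 1
image of x: x + 13/3
image of x^2: x^2 + (26/3)x + 16/9
image of x^3: x^3 + 13x^2 + (16/3)x + 118/27
each image's coordinates form column j of the matrix


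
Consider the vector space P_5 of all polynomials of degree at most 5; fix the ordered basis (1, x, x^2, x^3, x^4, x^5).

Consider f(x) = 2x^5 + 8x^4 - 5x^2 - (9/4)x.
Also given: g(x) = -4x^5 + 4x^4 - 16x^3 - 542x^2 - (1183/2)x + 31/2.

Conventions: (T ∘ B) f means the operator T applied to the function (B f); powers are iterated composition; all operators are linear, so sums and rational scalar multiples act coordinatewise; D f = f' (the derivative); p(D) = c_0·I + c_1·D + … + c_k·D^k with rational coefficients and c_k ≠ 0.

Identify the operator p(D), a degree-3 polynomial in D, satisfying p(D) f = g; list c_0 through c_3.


p(D) = -2·I + 2·D − 2·D^2 − 3·D^3, i.e. c_0 = -2, c_1 = 2, c_2 = -2, c_3 = -3

D^0 f = 2x^5 + 8x^4 - 5x^2 - (9/4)x
D^1 f = 10x^4 + 32x^3 - 10x - 9/4
D^2 f = 40x^3 + 96x^2 - 10
D^3 f = 120x^2 + 192x
matching coefficients of g against c_0 f + c_1 Df + … from the top degree down determines the c_i
solution: c_0 = -2, c_1 = 2, c_2 = -2, c_3 = -3


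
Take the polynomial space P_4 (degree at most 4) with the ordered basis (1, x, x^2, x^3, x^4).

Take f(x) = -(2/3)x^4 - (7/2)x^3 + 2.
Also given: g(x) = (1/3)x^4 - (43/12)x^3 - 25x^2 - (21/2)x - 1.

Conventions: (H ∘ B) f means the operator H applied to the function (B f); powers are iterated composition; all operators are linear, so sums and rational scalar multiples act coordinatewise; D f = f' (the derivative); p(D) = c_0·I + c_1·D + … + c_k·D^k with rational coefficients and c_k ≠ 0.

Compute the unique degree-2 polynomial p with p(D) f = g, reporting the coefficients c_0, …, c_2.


D^0 f = -(2/3)x^4 - (7/2)x^3 + 2
D^1 f = -(8/3)x^3 - (21/2)x^2
D^2 f = -8x^2 - 21x
matching coefficients of g against c_0 f + c_1 Df + … from the top degree down determines the c_i
solution: c_0 = -1/2, c_1 = 2, c_2 = 1/2

p(D) = -(1/2)·I + 2·D + (1/2)·D^2, i.e. c_0 = -1/2, c_1 = 2, c_2 = 1/2


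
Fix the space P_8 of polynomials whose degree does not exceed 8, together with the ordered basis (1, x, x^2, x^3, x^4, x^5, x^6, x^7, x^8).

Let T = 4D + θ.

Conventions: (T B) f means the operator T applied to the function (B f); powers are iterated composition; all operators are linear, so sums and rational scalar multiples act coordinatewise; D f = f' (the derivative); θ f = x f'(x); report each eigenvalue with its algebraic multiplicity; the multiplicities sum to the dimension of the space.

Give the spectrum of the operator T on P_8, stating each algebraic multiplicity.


λ = 0 (multiplicity 1), λ = 1 (multiplicity 1), λ = 2 (multiplicity 1), λ = 3 (multiplicity 1), λ = 4 (multiplicity 1), λ = 5 (multiplicity 1), λ = 6 (multiplicity 1), λ = 7 (multiplicity 1), λ = 8 (multiplicity 1)

image of 1: 0
image of x: x + 4
image of x^2: 2x^2 + 8x
image of x^3: 3x^3 + 12x^2
image of x^4: 4x^4 + 16x^3
image of x^5: 5x^5 + 20x^4
image of x^6: 6x^6 + 24x^5
image of x^7: 7x^7 + 28x^6
image of x^8: 8x^8 + 32x^7
the matrix is upper triangular; its diagonal is (0, 1, 2, 3, 4, 5, 6, 7, 8)
for a triangular matrix the eigenvalues are the diagonal entries, with algebraic multiplicity their repetition count


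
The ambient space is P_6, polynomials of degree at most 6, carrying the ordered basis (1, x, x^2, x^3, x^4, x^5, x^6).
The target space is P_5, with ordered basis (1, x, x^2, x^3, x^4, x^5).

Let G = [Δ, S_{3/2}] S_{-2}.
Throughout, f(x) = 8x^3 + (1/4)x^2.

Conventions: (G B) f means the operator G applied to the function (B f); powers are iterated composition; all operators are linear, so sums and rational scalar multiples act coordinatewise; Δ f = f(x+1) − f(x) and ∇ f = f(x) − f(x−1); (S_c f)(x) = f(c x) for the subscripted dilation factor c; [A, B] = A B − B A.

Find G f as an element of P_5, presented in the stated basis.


the result is g(x) = -216x^2 - (717/2)x - 603/4

S_{-2} f = -64x^3 + x^2
S_{3/2} S_{-2} f = -216x^3 + (9/4)x^2
Δ S_{3/2} S_{-2} f = -648x^2 - (1287/2)x - 855/4
Δ S_{-2} f = -192x^2 - 190x - 63
S_{3/2} Δ S_{-2} f = -432x^2 - 285x - 63
[Δ, S_{3/2}] S_{-2} f = -216x^2 - (717/2)x - 603/4


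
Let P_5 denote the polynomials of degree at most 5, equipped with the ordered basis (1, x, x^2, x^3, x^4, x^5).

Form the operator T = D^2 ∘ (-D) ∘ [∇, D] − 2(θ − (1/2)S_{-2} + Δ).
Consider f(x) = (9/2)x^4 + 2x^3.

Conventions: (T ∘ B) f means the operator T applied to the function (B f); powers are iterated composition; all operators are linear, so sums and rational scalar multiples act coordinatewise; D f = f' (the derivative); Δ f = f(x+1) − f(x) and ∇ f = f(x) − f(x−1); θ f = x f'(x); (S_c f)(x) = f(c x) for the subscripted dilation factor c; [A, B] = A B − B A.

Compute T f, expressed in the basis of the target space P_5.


D f = 18x^3 + 6x^2
∇ D f = 54x^2 - 42x + 12
∇ f = 18x^3 - 21x^2 + 12x - 5/2
D ∇ f = 54x^2 - 42x + 12
[∇, D] f = 0
D [∇, D] f = 0
(-D) [∇, D] f = 0
D (-D) [∇, D] f = 0
D D (-D) [∇, D] f = 0
θ f = 18x^4 + 6x^3
S_{-2} f = 72x^4 - 16x^3
(-(1/2)S_{-2}) f = -36x^4 + 8x^3
Δ f = 18x^3 + 33x^2 + 24x + 13/2
(θ − (1/2)S_{-2} + Δ) f = -18x^4 + 32x^3 + 33x^2 + 24x + 13/2
(-2(θ − (1/2)S_{-2} + Δ)) f = 36x^4 - 64x^3 - 66x^2 - 48x - 13
(D^2 ∘ (-D) ∘ [∇, D] − 2(θ − (1/2)S_{-2} + Δ)) f = 36x^4 - 64x^3 - 66x^2 - 48x - 13

g(x) = 36x^4 - 64x^3 - 66x^2 - 48x - 13


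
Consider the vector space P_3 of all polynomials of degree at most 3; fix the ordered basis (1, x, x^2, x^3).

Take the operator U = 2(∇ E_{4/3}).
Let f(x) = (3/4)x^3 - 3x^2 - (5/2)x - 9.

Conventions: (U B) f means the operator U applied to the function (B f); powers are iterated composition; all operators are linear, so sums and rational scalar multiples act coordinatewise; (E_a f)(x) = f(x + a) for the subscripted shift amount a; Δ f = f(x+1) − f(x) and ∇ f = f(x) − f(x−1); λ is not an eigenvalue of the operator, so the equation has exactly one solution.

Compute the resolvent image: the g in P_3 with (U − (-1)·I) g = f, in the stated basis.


the image equals g(x) = (3/4)x^3 - (15/2)x^2 + 20x - 55/2

write g with unknown coordinates in the stated basis and equate coefficients in (U − (-1)·I) g = f
solving from the highest basis element down gives g = (3/4)x^3 - (15/2)x^2 + 20x - 55/2
check: U g = (9/2)x^2 - (45/2)x + 37/2
so U g − (-1)·g = (3/4)x^3 - 3x^2 - (5/2)x - 9 = f ✓
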